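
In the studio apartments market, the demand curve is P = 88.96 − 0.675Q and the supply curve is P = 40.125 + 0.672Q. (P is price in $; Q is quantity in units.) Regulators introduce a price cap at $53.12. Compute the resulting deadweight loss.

Competitive equilibrium: 88.96 − 0.675Q = 40.125 + 0.672Q → Q* = 36.2546, P* = 64.4881.
At the ceiling P = 53.12, quantity supplied = (53.12 − 40.125)/0.672 = 19.3378.
Willingness to pay at Q' = 19.3378: 88.96 − 0.675·19.3378 = 75.907.
ΔQ = 36.2546 − 19.3378 = 16.9168; wedge = 75.907 − 53.12 = 22.787.
Welfare loss = ½ × 16.9168 × 22.787 = $192.74.

$192.74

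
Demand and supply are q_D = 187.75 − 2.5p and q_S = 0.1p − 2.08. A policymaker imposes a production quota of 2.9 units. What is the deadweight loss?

28.02

In inverse form: demand p = 75.1 − 0.4q, supply p = 20.8 + 10q.
Competitive equilibrium: 75.1 − 0.4q = 20.8 + 10q → q* = 5.2212, p* = 73.0115.
At q = 2.9: demand price = 75.1 − 0.4·2.9 = 73.94; supply price = 20.8 + 10·2.9 = 49.8.
Δq = 5.2212 − 2.9 = 2.3212; wedge = 73.94 − 49.8 = 24.14.
Welfare loss = ½ × 2.3212 × 24.14 = 28.02.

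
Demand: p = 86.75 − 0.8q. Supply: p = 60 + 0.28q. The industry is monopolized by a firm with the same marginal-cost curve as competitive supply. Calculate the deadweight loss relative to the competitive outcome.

Competitive equilibrium: 86.75 − 0.8q = 60 + 0.28q → q* = 24.7685, p* = 66.9352.
Marginal revenue: MR = 86.75 − 1.6q. Set MR = MC: 86.75 − 1.6q = 60 + 0.28q → q_m = 14.2287.
Price p_m = 86.75 − 0.8·14.2287 = 75.367; MC(q_m) = 60 + 0.28·14.2287 = 63.984.
Competitive q* = 24.7685, so Δq = 10.5398; wedge = 75.367 − 63.984 = 11.383.
DWL = ½ × 10.5398 × 11.383 = 59.99.

59.99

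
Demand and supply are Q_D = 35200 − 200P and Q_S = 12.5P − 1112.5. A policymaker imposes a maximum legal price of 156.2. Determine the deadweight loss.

1431.53

In inverse form: demand P = 176 − 0.005Q, supply P = 89 + 0.08Q.
Competitive equilibrium: 176 − 0.005Q = 89 + 0.08Q → Q* = 1023.5294, P* = 170.8824.
At the ceiling P = 156.2, quantity supplied = (156.2 − 89)/0.08 = 840.
Willingness to pay at Q' = 840: 176 − 0.005·840 = 171.8.
ΔQ = 1023.5294 − 840 = 183.5294; wedge = 171.8 − 156.2 = 15.6.
Welfare loss = ½ × 183.5294 × 15.6 = 1431.53.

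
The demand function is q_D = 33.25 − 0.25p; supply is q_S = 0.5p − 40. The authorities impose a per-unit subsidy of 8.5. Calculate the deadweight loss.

6.02

In inverse form: demand p = 133 − 4q, supply p = 80 + 2q.
Competitive equilibrium: 133 − 4q = 80 + 2q → q* = 8.8333, p* = 97.6667.
The subsidy lowers effective supply by 8.5: p = 71.5 + 2q.
New quantity: 133 − 4q = 71.5 + 2q → q' = 10.25.
Overproduction Δq = 10.25 − 8.8333 = 1.4167; wedge = subsidy = 8.5.
Deadweight loss = ½ × 1.4167 × 8.5 = 6.02.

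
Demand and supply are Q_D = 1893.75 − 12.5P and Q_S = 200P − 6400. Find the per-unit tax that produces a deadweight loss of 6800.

34

In inverse form: demand P = 151.5 − 0.08Q, supply P = 32 + 0.005Q.
Competitive equilibrium: 151.5 − 0.08Q = 32 + 0.005Q → Q* = 1405.8824, P* = 39.0294.
A tax t gives ΔQ = t/0.085 and wedge t, so DWL = t²/0.17.
t²/0.17 = 6800 → t² = 1156 → t = 34.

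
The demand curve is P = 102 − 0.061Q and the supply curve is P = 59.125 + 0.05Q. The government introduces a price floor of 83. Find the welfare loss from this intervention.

310.41

Competitive equilibrium: 102 − 0.061Q = 59.125 + 0.05Q → Q* = 386.2613, P* = 78.4381.
At the floor P = 83, quantity demanded = (102 − 83)/0.061 = 311.4754.
Sellers' marginal cost at Q' = 311.4754: 59.125 + 0.05·311.4754 = 74.6988.
ΔQ = 386.2613 − 311.4754 = 74.7859; wedge = 83 − 74.6988 = 8.3012.
DWL = ½ × 74.7859 × 8.3012 = 310.41.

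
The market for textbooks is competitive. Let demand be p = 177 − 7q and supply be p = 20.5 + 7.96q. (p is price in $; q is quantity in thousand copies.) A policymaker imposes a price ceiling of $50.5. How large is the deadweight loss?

$335.01 thousand

Competitive equilibrium: 177 − 7q = 20.5 + 7.96q → q* = 10.46123, p* = 103.77139.
At the ceiling p = 50.5, quantity supplied = (50.5 − 20.5)/7.96 = 3.76884.
Willingness to pay at q' = 3.76884: 177 − 7·3.76884 = 150.61812.
Δq = 10.46123 − 3.76884 = 6.69239; wedge = 150.61812 − 50.5 = 100.11812.
Welfare loss = ½ × 6.69239 × 100.11812 = $335.01 thousand.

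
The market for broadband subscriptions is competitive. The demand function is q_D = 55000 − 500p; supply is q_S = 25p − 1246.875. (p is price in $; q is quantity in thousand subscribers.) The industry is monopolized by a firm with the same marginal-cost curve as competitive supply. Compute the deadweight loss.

In inverse form: demand p = 110 − 0.002q, supply p = 49.875 + 0.04q.
Competitive equilibrium: 110 − 0.002q = 49.875 + 0.04q → q* = 1431.5476, p* = 107.1369.
Marginal revenue: MR = 110 − 0.004q. Set MR = MC: 110 − 0.004q = 49.875 + 0.04q → q_m = 1366.4773.
Price p_m = 110 − 0.002·1366.4773 = 107.267; MC(q_m) = 49.875 + 0.04·1366.4773 = 104.5341.
Competitive q* = 1431.5476, so Δq = 65.0703; wedge = 107.267 − 104.5341 = 2.7329.
Deadweight loss = ½ × 65.0703 × 2.7329 = $88.92 thousand.

$88.92 thousand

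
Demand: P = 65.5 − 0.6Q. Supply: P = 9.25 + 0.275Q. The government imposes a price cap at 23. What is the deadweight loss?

Competitive equilibrium: 65.5 − 0.6Q = 9.25 + 0.275Q → Q* = 64.2857, P* = 26.9286.
At the ceiling P = 23, quantity supplied = (23 − 9.25)/0.275 = 50.
Willingness to pay at Q' = 50: 65.5 − 0.6·50 = 35.5.
ΔQ = 64.2857 − 50 = 14.2857; wedge = 35.5 − 23 = 12.5.
DWL = ½ × 14.2857 × 12.5 = 89.29.

89.29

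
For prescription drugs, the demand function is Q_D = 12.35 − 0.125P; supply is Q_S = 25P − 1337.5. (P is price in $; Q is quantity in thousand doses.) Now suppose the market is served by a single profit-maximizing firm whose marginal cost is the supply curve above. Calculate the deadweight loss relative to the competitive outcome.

$31.75 thousand

In inverse form: demand P = 98.8 − 8Q, supply P = 53.5 + 0.04Q.
Competitive equilibrium: 98.8 − 8Q = 53.5 + 0.04Q → Q* = 5.63433, P* = 53.72537.
Marginal revenue: MR = 98.8 − 16Q. Set MR = MC: 98.8 − 16Q = 53.5 + 0.04Q → Q_m = 2.82419.
Price P_m = 98.8 − 8·2.82419 = 76.20648; MC(Q_m) = 53.5 + 0.04·2.82419 = 53.61297.
Competitive Q* = 5.63433, so ΔQ = 2.81014; wedge = 76.20648 − 53.61297 = 22.59351.
The triangle = ½ × 2.81014 × 22.59351 = $31.75 thousand.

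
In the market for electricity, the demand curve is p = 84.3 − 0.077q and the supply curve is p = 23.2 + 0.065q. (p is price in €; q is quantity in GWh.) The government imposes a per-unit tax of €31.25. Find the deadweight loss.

Competitive equilibrium: 84.3 − 0.077q = 23.2 + 0.065q → q* = 430.2817, p* = 51.1683.
With the tax, the buyer price exceeds the seller price by 31.25: (84.3 − 0.077q) − (23.2 + 0.065q) = 31.25 → q' = 210.2113.
Δq = 430.2817 − 210.2113 = 220.0704; the wedge equals the tax, 31.25.
Deadweight loss = ½ × 220.0704 × 31.25 = €3438.60.

€3438.60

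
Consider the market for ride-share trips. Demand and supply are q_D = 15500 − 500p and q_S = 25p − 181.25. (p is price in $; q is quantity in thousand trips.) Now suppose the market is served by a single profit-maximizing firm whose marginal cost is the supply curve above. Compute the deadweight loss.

$13.87 thousand

In inverse form: demand p = 31 − 0.002q, supply p = 7.25 + 0.04q.
Competitive equilibrium: 31 − 0.002q = 7.25 + 0.04q → q* = 565.4762, p* = 29.869.
Marginal revenue: MR = 31 − 0.004q. Set MR = MC: 31 − 0.004q = 7.25 + 0.04q → q_m = 539.7727.
Price p_m = 31 − 0.002·539.7727 = 29.9205; MC(q_m) = 7.25 + 0.04·539.7727 = 28.8409.
Competitive q* = 565.4762, so Δq = 25.7035; wedge = 29.9205 − 28.8409 = 1.0796.
DWL = ½ × 25.7035 × 1.0796 = $13.87 thousand.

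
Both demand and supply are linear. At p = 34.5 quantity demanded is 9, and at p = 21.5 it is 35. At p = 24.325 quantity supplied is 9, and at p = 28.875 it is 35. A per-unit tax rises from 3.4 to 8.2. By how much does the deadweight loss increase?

41.24

Demand slope = (21.5 − 34.5)/(35 − 9) = −0.5, so p = 39 − 0.5q.
Supply slope = (28.875 − 24.325)/(35 − 9) = 0.175, so p = 22.75 + 0.175q.
Competitive equilibrium: 39 − 0.5q = 22.75 + 0.175q → q* = 24.0741, p* = 26.963.
For a per-unit tax t: Δq = t/0.675, so DWL = ½·t·(t/0.675) = t²/1.35.
At t = 3.4: DWL = 8.563. At t = 8.2: DWL = 49.807.
Increase = 49.807 − 8.563 = 41.24.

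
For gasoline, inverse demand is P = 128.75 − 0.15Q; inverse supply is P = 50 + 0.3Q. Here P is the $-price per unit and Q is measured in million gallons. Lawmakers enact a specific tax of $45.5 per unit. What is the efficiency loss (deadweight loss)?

$2300.28 million

Competitive equilibrium: 128.75 − 0.15Q = 50 + 0.3Q → Q* = 175, P* = 102.5.
With the tax, the buyer price exceeds the seller price by 45.5: (128.75 − 0.15Q) − (50 + 0.3Q) = 45.5 → Q' = 73.8889.
ΔQ = 175 − 73.8889 = 101.1111; the wedge equals the tax, 45.5.
Welfare loss = ½ × 101.1111 × 45.5 = $2300.28 million.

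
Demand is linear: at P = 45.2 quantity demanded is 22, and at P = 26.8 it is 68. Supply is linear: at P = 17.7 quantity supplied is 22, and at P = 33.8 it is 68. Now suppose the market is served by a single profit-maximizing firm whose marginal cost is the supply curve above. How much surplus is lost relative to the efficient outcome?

156.15

Demand slope = (26.8 − 45.2)/(68 − 22) = −0.4, so P = 54 − 0.4Q.
Supply slope = (33.8 − 17.7)/(68 − 22) = 0.35, so P = 10 + 0.35Q.
Competitive equilibrium: 54 − 0.4Q = 10 + 0.35Q → Q* = 58.6667, P* = 30.5333.
Marginal revenue: MR = 54 − 0.8Q. Set MR = MC: 54 − 0.8Q = 10 + 0.35Q → Q_m = 38.2609.
Price P_m = 54 − 0.4·38.2609 = 38.6956; MC(Q_m) = 10 + 0.35·38.2609 = 23.3913.
Competitive Q* = 58.6667, so ΔQ = 20.4058; wedge = 38.6956 − 23.3913 = 15.3043.
The triangle = ½ × 20.4058 × 15.3043 = 156.15.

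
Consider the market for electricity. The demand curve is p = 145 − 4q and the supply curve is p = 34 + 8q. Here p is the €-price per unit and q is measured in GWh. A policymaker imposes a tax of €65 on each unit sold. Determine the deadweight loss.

€176.04

Competitive equilibrium: 145 − 4q = 34 + 8q → q* = 9.25, p* = 108.
With the tax, the buyer price exceeds the seller price by 65: (145 − 4q) − (34 + 8q) = 65 → q' = 3.8333.
Δq = 9.25 − 3.8333 = 5.4167; the wedge equals the tax, 65.
The triangle = ½ × 5.4167 × 65 = €176.04.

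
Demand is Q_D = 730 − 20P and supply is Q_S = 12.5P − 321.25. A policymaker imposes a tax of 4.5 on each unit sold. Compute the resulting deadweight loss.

In inverse form: demand P = 36.5 − 0.05Q, supply P = 25.7 + 0.08Q.
Competitive equilibrium: 36.5 − 0.05Q = 25.7 + 0.08Q → Q* = 83.0769, P* = 32.3462.
With the tax, the buyer price exceeds the seller price by 4.5: (36.5 − 0.05Q) − (25.7 + 0.08Q) = 4.5 → Q' = 48.4615.
ΔQ = 83.0769 − 48.4615 = 34.6154; the wedge equals the tax, 4.5.
Welfare loss = ½ × 34.6154 × 4.5 = 77.88.

77.88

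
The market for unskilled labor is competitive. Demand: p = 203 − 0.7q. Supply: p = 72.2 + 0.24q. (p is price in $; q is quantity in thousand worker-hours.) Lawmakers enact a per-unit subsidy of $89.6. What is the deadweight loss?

$4270.30 thousand

Competitive equilibrium: 203 − 0.7q = 72.2 + 0.24q → q* = 139.1489, p* = 105.5957.
The subsidy lowers effective supply by 89.6: p = 0.24q − 17.4.
New quantity: 203 − 0.7q = 0.24q − 17.4 → q' = 234.4681.
Overproduction Δq = 234.4681 − 139.1489 = 95.3192; wedge = subsidy = 89.6.
Deadweight loss = ½ × 95.3192 × 89.6 = $4270.30 thousand.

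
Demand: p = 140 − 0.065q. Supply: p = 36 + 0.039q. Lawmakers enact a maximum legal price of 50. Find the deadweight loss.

21367.52

Competitive equilibrium: 140 − 0.065q = 36 + 0.039q → q* = 1000, p* = 75.
At the ceiling p = 50, quantity supplied = (50 − 36)/0.039 = 358.97436.
Willingness to pay at q' = 358.97436: 140 − 0.065·358.97436 = 116.66667.
Δq = 1000 − 358.97436 = 641.02564; wedge = 116.66667 − 50 = 66.66667.
The triangle = ½ × 641.02564 × 66.66667 = 21367.52.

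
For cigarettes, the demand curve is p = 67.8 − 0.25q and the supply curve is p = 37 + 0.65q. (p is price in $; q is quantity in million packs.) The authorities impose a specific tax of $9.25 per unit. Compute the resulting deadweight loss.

Competitive equilibrium: 67.8 − 0.25q = 37 + 0.65q → q* = 34.2222, p* = 59.2444.
With the tax, the buyer price exceeds the seller price by 9.25: (67.8 − 0.25q) − (37 + 0.65q) = 9.25 → q' = 23.9444.
Δq = 34.2222 − 23.9444 = 10.2778; the wedge equals the tax, 9.25.
Welfare loss = ½ × 10.2778 × 9.25 = $47.53 million.

$47.53 million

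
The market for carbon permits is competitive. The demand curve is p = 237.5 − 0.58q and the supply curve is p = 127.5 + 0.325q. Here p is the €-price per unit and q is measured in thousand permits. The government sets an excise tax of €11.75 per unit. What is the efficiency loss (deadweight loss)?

Competitive equilibrium: 237.5 − 0.58q = 127.5 + 0.325q → q* = 121.547, p* = 167.0028.
With the tax, the buyer price exceeds the seller price by 11.75: (237.5 − 0.58q) − (127.5 + 0.325q) = 11.75 → q' = 108.5635.
Δq = 121.547 − 108.5635 = 12.9835; the wedge equals the tax, 11.75.
Deadweight loss = ½ × 12.9835 × 11.75 = €76.28 thousand.

€76.28 thousand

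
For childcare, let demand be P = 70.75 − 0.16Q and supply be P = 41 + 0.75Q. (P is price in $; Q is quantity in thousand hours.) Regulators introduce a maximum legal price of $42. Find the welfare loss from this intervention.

Competitive equilibrium: 70.75 − 0.16Q = 41 + 0.75Q → Q* = 32.6923, P* = 65.5192.
At the ceiling P = 42, quantity supplied = (42 − 41)/0.75 = 1.3333.
Willingness to pay at Q' = 1.3333: 70.75 − 0.16·1.3333 = 70.5367.
ΔQ = 32.6923 − 1.3333 = 31.359; wedge = 70.5367 − 42 = 28.5367.
Deadweight loss = ½ × 31.359 × 28.5367 = $447.44 thousand.

$447.44 thousand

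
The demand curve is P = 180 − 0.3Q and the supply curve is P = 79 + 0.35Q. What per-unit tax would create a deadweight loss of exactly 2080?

52

Competitive equilibrium: 180 − 0.3Q = 79 + 0.35Q → Q* = 155.3846, P* = 133.3846.
A tax t gives ΔQ = t/0.65 and wedge t, so DWL = t²/1.3.
t²/1.3 = 2080 → t² = 2704 → t = 52.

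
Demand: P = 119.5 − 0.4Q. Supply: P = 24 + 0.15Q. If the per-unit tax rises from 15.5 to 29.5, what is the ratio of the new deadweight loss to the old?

Competitive equilibrium: 119.5 − 0.4Q = 24 + 0.15Q → Q* = 173.6364, P* = 50.0455.
For a per-unit tax t: ΔQ = t/0.55, so DWL = ½·t·(t/0.55) = t²/1.1.
At t = 15.5: DWL = 218.409. At t = 29.5: DWL = 791.136.
Ratio = (29.5/15.5)² = 3.622.

3.622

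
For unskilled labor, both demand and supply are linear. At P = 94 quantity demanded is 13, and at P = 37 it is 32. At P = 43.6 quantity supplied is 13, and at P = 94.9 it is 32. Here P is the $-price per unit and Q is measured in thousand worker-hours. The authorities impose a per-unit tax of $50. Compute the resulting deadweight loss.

Demand slope = (37 − 94)/(32 − 13) = −3, so P = 133 − 3Q.
Supply slope = (94.9 − 43.6)/(32 − 13) = 2.7, so P = 8.5 + 2.7Q.
Competitive equilibrium: 133 − 3Q = 8.5 + 2.7Q → Q* = 21.8421, P* = 67.4737.
With the tax, the buyer price exceeds the seller price by 50: (133 − 3Q) − (8.5 + 2.7Q) = 50 → Q' = 13.0702.
ΔQ = 21.8421 − 13.0702 = 8.7719; the wedge equals the tax, 50.
Welfare loss = ½ × 8.7719 × 50 = $219.30 thousand.

$219.30 thousand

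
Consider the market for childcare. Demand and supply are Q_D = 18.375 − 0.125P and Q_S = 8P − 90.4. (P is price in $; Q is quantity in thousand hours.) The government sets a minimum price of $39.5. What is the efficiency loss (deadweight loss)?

$43.28 thousand

In inverse form: demand P = 147 − 8Q, supply P = 11.3 + 0.125Q.
Competitive equilibrium: 147 − 8Q = 11.3 + 0.125Q → Q* = 16.7015, P* = 13.3877.
At the floor P = 39.5, quantity demanded = (147 − 39.5)/8 = 13.4375.
Sellers' marginal cost at Q' = 13.4375: 11.3 + 0.125·13.4375 = 12.9797.
ΔQ = 16.7015 − 13.4375 = 3.264; wedge = 39.5 − 12.9797 = 26.5203.
Welfare loss = ½ × 3.264 × 26.5203 = $43.28 thousand.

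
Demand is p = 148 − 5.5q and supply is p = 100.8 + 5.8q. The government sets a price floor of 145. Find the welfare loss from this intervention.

74.51

Competitive equilibrium: 148 − 5.5q = 100.8 + 5.8q → q* = 4.177, p* = 125.0265.
At the floor p = 145, quantity demanded = (148 − 145)/5.5 = 0.5455.
Sellers' marginal cost at q' = 0.5455: 100.8 + 5.8·0.5455 = 103.9639.
Δq = 4.177 − 0.5455 = 3.6315; wedge = 145 − 103.9639 = 41.0361.
Deadweight loss = ½ × 3.6315 × 41.0361 = 74.51.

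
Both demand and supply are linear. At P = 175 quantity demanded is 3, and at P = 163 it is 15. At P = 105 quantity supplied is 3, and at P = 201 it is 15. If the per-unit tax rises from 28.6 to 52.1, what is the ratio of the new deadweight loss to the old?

3.319

Demand slope = (163 − 175)/(15 − 3) = −1, so P = 178 − Q.
Supply slope = (201 − 105)/(15 − 3) = 8, so P = 81 + 8Q.
Competitive equilibrium: 178 − Q = 81 + 8Q → Q* = 10.7778, P* = 167.2222.
For a per-unit tax t: ΔQ = t/9, so DWL = ½·t·(t/9) = t²/18.
At t = 28.6: DWL = 45.442. At t = 52.1: DWL = 150.801.
Ratio = (52.1/28.6)² = 3.319.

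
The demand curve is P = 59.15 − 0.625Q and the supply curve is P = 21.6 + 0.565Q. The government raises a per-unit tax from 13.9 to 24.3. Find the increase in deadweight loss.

Competitive equilibrium: 59.15 − 0.625Q = 21.6 + 0.565Q → Q* = 31.5546, P* = 39.4284.
For a per-unit tax t: ΔQ = t/1.19, so DWL = ½·t·(t/1.19) = t²/2.38.
At t = 13.9: DWL = 81.181. At t = 24.3: DWL = 248.105.
Increase = 248.105 − 81.181 = 166.92.

166.92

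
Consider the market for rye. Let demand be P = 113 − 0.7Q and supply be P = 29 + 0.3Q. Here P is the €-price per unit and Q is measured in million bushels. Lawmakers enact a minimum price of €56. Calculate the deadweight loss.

€3.31 million

Competitive equilibrium: 113 − 0.7Q = 29 + 0.3Q → Q* = 84, P* = 54.2.
At the floor P = 56, quantity demanded = (113 − 56)/0.7 = 81.4286.
Sellers' marginal cost at Q' = 81.4286: 29 + 0.3·81.4286 = 53.4286.
ΔQ = 84 − 81.4286 = 2.5714; wedge = 56 − 53.4286 = 2.5714.
Deadweight loss = ½ × 2.5714 × 2.5714 = €3.31 million.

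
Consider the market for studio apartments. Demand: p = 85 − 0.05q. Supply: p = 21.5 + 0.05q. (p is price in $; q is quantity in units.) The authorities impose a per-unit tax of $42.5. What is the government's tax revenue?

$8925

Competitive equilibrium: 85 − 0.05q = 21.5 + 0.05q → q* = 635, p* = 53.25.
With the tax, the buyer price exceeds the seller price by 42.5: (85 − 0.05q) − (21.5 + 0.05q) = 42.5 → q' = 210.
Tax revenue = 42.5 × 210 = $8925.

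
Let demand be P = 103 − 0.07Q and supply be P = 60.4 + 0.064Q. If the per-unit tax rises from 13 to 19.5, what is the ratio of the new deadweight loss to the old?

Competitive equilibrium: 103 − 0.07Q = 60.4 + 0.064Q → Q* = 317.9104, P* = 80.7463.
For a per-unit tax t: ΔQ = t/0.134, so DWL = ½·t·(t/0.134) = t²/0.268.
At t = 13: DWL = 630.597. At t = 19.5: DWL = 1418.843.
Ratio = (19.5/13)² = 2.25.

2.25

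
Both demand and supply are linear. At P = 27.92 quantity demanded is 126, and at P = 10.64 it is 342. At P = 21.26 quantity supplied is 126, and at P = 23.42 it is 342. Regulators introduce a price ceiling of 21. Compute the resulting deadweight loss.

450

Demand slope = (10.64 − 27.92)/(342 − 126) = −0.08, so P = 38 − 0.08Q.
Supply slope = (23.42 − 21.26)/(342 − 126) = 0.01, so P = 20 + 0.01Q.
Competitive equilibrium: 38 − 0.08Q = 20 + 0.01Q → Q* = 200, P* = 22.
At the ceiling P = 21, quantity supplied = (21 − 20)/0.01 = 100.
Willingness to pay at Q' = 100: 38 − 0.08·100 = 30.
ΔQ = 200 − 100 = 100; wedge = 30 − 21 = 9.
The triangle = ½ × 100 × 9 = 450.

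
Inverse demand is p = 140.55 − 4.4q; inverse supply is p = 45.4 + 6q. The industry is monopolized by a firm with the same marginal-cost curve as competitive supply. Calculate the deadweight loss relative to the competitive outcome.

38.47

Competitive equilibrium: 140.55 − 4.4q = 45.4 + 6q → q* = 9.149, p* = 100.2942.
Marginal revenue: MR = 140.55 − 8.8q. Set MR = MC: 140.55 − 8.8q = 45.4 + 6q → q_m = 6.4291.
Price p_m = 140.55 − 4.4·6.4291 = 112.262; MC(q_m) = 45.4 + 6·6.4291 = 83.9746.
Competitive q* = 9.149, so Δq = 2.7199; wedge = 112.262 − 83.9746 = 28.2874.
Welfare loss = ½ × 2.7199 × 28.2874 = 38.47.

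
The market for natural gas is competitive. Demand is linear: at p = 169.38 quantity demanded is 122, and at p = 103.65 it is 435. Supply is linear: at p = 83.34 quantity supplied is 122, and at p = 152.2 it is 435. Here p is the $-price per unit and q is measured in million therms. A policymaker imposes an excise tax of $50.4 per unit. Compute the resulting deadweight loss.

$2953.67 million

Demand slope = (103.65 − 169.38)/(435 − 122) = −0.21, so p = 195 − 0.21q.
Supply slope = (152.2 − 83.34)/(435 − 122) = 0.22, so p = 56.5 + 0.22q.
Competitive equilibrium: 195 − 0.21q = 56.5 + 0.22q → q* = 322.093, p* = 127.3605.
With the tax, the buyer price exceeds the seller price by 50.4: (195 − 0.21q) − (56.5 + 0.22q) = 50.4 → q' = 204.8837.
Δq = 322.093 − 204.8837 = 117.2093; the wedge equals the tax, 50.4.
DWL = ½ × 117.2093 × 50.4 = $2953.67 million.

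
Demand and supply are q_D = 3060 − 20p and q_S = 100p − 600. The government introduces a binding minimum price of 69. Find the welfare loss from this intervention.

In inverse form: demand p = 153 − 0.05q, supply p = 6 + 0.01q.
Competitive equilibrium: 153 − 0.05q = 6 + 0.01q → q* = 2450, p* = 30.5.
At the floor p = 69, quantity demanded = (153 − 69)/0.05 = 1680.
Sellers' marginal cost at q' = 1680: 6 + 0.01·1680 = 22.8.
Δq = 2450 − 1680 = 770; wedge = 69 − 22.8 = 46.2.
DWL = ½ × 770 × 46.2 = 17787.

17787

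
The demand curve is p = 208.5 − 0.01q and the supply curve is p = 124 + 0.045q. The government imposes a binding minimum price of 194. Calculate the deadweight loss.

Competitive equilibrium: 208.5 − 0.01q = 124 + 0.045q → q* = 1536.3636, p* = 193.1364.
At the floor p = 194, quantity demanded = (208.5 − 194)/0.01 = 1450.
Sellers' marginal cost at q' = 1450: 124 + 0.045·1450 = 189.25.
Δq = 1536.3636 − 1450 = 86.3636; wedge = 194 − 189.25 = 4.75.
Deadweight loss = ½ × 86.3636 × 4.75 = 205.11.

205.11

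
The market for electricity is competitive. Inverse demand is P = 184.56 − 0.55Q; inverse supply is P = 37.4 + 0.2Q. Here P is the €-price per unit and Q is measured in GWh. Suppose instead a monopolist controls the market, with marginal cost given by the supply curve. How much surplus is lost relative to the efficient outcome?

€2584.21

Competitive equilibrium: 184.56 − 0.55Q = 37.4 + 0.2Q → Q* = 196.213333, P* = 76.642667.
Marginal revenue: MR = 184.56 − 1.1Q. Set MR = MC: 184.56 − 1.1Q = 37.4 + 0.2Q → Q_m = 113.2.
Price P_m = 184.56 − 0.55·113.2 = 122.3; MC(Q_m) = 37.4 + 0.2·113.2 = 60.04.
Competitive Q* = 196.213333, so ΔQ = 83.013333; wedge = 122.3 − 60.04 = 62.26.
Deadweight loss = ½ × 83.013333 × 62.26 = €2584.21.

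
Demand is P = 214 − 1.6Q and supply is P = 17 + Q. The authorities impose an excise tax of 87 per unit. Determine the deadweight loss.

Competitive equilibrium: 214 − 1.6Q = 17 + Q → Q* = 75.7692, P* = 92.7692.
With the tax, the buyer price exceeds the seller price by 87: (214 − 1.6Q) − (17 + Q) = 87 → Q' = 42.3077.
ΔQ = 75.7692 − 42.3077 = 33.4615; the wedge equals the tax, 87.
Deadweight loss = ½ × 33.4615 × 87 = 1455.58.

1455.58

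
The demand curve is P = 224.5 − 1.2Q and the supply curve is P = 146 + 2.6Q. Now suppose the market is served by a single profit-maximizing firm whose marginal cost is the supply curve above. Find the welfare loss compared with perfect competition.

Competitive equilibrium: 224.5 − 1.2Q = 146 + 2.6Q → Q* = 20.6579, P* = 199.7105.
Marginal revenue: MR = 224.5 − 2.4Q. Set MR = MC: 224.5 − 2.4Q = 146 + 2.6Q → Q_m = 15.7.
Price P_m = 224.5 − 1.2·15.7 = 205.66; MC(Q_m) = 146 + 2.6·15.7 = 186.82.
Competitive Q* = 20.6579, so ΔQ = 4.9579; wedge = 205.66 − 186.82 = 18.84.
Welfare loss = ½ × 4.9579 × 18.84 = 46.70.

46.70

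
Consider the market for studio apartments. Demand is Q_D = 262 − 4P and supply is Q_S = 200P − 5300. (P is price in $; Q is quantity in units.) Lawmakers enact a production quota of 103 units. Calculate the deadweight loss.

$318

In inverse form: demand P = 65.5 − 0.25Q, supply P = 26.5 + 0.005Q.
Competitive equilibrium: 65.5 − 0.25Q = 26.5 + 0.005Q → Q* = 152.9412, P* = 27.2647.
At Q = 103: demand price = 65.5 − 0.25·103 = 39.75; supply price = 26.5 + 0.005·103 = 27.015.
ΔQ = 152.9412 − 103 = 49.9412; wedge = 39.75 − 27.015 = 12.735.
The triangle = ½ × 49.9412 × 12.735 = $318.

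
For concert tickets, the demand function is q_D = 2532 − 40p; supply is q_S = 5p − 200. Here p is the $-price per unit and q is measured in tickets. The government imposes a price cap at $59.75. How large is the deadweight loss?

$2.60

In inverse form: demand p = 63.3 − 0.025q, supply p = 40 + 0.2q.
Competitive equilibrium: 63.3 − 0.025q = 40 + 0.2q → q* = 103.5556, p* = 60.7111.
At the ceiling p = 59.75, quantity supplied = (59.75 − 40)/0.2 = 98.75.
Willingness to pay at q' = 98.75: 63.3 − 0.025·98.75 = 60.8313.
Δq = 103.5556 − 98.75 = 4.8056; wedge = 60.8313 − 59.75 = 1.0813.
Deadweight loss = ½ × 4.8056 × 1.0813 = $2.60.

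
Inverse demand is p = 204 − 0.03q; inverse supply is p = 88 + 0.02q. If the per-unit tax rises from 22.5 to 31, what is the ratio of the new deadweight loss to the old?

Competitive equilibrium: 204 − 0.03q = 88 + 0.02q → q* = 2320, p* = 134.4.
For a per-unit tax t: Δq = t/0.05, so DWL = ½·t·(t/0.05) = t²/0.1.
At t = 22.5: DWL = 5062.5. At t = 31: DWL = 9610.
Ratio = (31/22.5)² = 1.898.

1.898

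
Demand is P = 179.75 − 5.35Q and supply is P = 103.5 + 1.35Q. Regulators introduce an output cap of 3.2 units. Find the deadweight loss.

Competitive equilibrium: 179.75 − 5.35Q = 103.5 + 1.35Q → Q* = 11.3806, P* = 118.8638.
At Q = 3.2: demand price = 179.75 − 5.35·3.2 = 162.63; supply price = 103.5 + 1.35·3.2 = 107.82.
ΔQ = 11.3806 − 3.2 = 8.1806; wedge = 162.63 − 107.82 = 54.81.
The triangle = ½ × 8.1806 × 54.81 = 224.19.

224.19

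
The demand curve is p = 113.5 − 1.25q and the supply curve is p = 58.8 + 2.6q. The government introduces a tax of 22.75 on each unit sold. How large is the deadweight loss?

Competitive equilibrium: 113.5 − 1.25q = 58.8 + 2.6q → q* = 14.2078, p* = 95.7403.
With the tax, the buyer price exceeds the seller price by 22.75: (113.5 − 1.25q) − (58.8 + 2.6q) = 22.75 → q' = 8.2987.
Δq = 14.2078 − 8.2987 = 5.9091; the wedge equals the tax, 22.75.
The triangle = ½ × 5.9091 × 22.75 = 67.22.

67.22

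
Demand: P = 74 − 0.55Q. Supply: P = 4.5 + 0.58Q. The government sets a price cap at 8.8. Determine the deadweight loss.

1653.07

Competitive equilibrium: 74 − 0.55Q = 4.5 + 0.58Q → Q* = 61.5044, P* = 40.1726.
At the ceiling P = 8.8, quantity supplied = (8.8 − 4.5)/0.58 = 7.4138.
Willingness to pay at Q' = 7.4138: 74 − 0.55·7.4138 = 69.9224.
ΔQ = 61.5044 − 7.4138 = 54.0906; wedge = 69.9224 − 8.8 = 61.1224.
Deadweight loss = ½ × 54.0906 × 61.1224 = 1653.07.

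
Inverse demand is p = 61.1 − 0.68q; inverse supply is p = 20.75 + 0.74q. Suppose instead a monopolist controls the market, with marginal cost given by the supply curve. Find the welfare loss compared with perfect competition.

60.11

Competitive equilibrium: 61.1 − 0.68q = 20.75 + 0.74q → q* = 28.4155, p* = 41.7775.
Marginal revenue: MR = 61.1 − 1.36q. Set MR = MC: 61.1 − 1.36q = 20.75 + 0.74q → q_m = 19.2143.
Price p_m = 61.1 − 0.68·19.2143 = 48.0343; MC(q_m) = 20.75 + 0.74·19.2143 = 34.9686.
Competitive q* = 28.4155, so Δq = 9.2012; wedge = 48.0343 − 34.9686 = 13.0657.
DWL = ½ × 9.2012 × 13.0657 = 60.11.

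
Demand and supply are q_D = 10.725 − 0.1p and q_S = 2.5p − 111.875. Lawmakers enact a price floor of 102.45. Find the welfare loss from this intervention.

159

In inverse form: demand p = 107.25 − 10q, supply p = 44.75 + 0.4q.
Competitive equilibrium: 107.25 − 10q = 44.75 + 0.4q → q* = 6.0096, p* = 47.1538.
At the floor p = 102.45, quantity demanded = (107.25 − 102.45)/10 = 0.48.
Sellers' marginal cost at q' = 0.48: 44.75 + 0.4·0.48 = 44.942.
Δq = 6.0096 − 0.48 = 5.5296; wedge = 102.45 − 44.942 = 57.508.
DWL = ½ × 5.5296 × 57.508 = 159.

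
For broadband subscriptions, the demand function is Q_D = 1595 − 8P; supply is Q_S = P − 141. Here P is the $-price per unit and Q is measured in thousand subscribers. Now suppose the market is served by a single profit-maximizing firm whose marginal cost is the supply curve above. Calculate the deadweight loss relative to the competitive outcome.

In inverse form: demand P = 199.375 − 0.125Q, supply P = 141 + Q.
Competitive equilibrium: 199.375 − 0.125Q = 141 + Q → Q* = 51.8889, P* = 192.8889.
Marginal revenue: MR = 199.375 − 0.25Q. Set MR = MC: 199.375 − 0.25Q = 141 + Q → Q_m = 46.7.
Price P_m = 199.375 − 0.125·46.7 = 193.5375; MC(Q_m) = 141 + 1·46.7 = 187.7.
Competitive Q* = 51.8889, so ΔQ = 5.1889; wedge = 193.5375 − 187.7 = 5.8375.
Deadweight loss = ½ × 5.1889 × 5.8375 = $15.15 thousand.

$15.15 thousand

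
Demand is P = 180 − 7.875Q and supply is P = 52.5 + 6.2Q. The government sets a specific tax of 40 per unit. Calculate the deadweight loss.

Competitive equilibrium: 180 − 7.875Q = 52.5 + 6.2Q → Q* = 9.0586, P* = 108.6634.
With the tax, the buyer price exceeds the seller price by 40: (180 − 7.875Q) − (52.5 + 6.2Q) = 40 → Q' = 6.2167.
ΔQ = 9.0586 − 6.2167 = 2.8419; the wedge equals the tax, 40.
Deadweight loss = ½ × 2.8419 × 40 = 56.84.

56.84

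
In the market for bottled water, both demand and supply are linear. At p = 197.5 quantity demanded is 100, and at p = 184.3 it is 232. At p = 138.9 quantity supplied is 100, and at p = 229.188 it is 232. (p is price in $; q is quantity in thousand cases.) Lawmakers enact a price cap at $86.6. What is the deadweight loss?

Demand slope = (184.3 − 197.5)/(232 − 100) = −0.1, so p = 207.5 − 0.1q.
Supply slope = (229.188 − 138.9)/(232 − 100) = 0.684, so p = 70.5 + 0.684q.
Competitive equilibrium: 207.5 − 0.1q = 70.5 + 0.684q → q* = 174.7449, p* = 190.0255.
At the ceiling p = 86.6, quantity supplied = (86.6 − 70.5)/0.684 = 23.538.
Willingness to pay at q' = 23.538: 207.5 − 0.1·23.538 = 205.1462.
Δq = 174.7449 − 23.538 = 151.2069; wedge = 205.1462 − 86.6 = 118.5462.
The triangle = ½ × 151.2069 × 118.5462 = $8962.50 thousand.

$8962.50 thousand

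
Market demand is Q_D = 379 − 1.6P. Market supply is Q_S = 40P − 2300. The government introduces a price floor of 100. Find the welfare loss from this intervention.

In inverse form: demand P = 236.875 − 0.625Q, supply P = 57.5 + 0.025Q.
Competitive equilibrium: 236.875 − 0.625Q = 57.5 + 0.025Q → Q* = 275.9615, P* = 64.399.
At the floor P = 100, quantity demanded = (236.875 − 100)/0.625 = 219.
Sellers' marginal cost at Q' = 219: 57.5 + 0.025·219 = 62.975.
ΔQ = 275.9615 − 219 = 56.9615; wedge = 100 − 62.975 = 37.025.
Deadweight loss = ½ × 56.9615 × 37.025 = 1054.50.

1054.50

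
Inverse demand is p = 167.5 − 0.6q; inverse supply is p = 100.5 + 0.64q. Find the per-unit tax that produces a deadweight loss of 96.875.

Competitive equilibrium: 167.5 − 0.6q = 100.5 + 0.64q → q* = 54.0323, p* = 135.0806.
A tax t gives Δq = t/1.24 and wedge t, so DWL = t²/2.48.
t²/2.48 = 96.875 → t² = 240.25 → t = 15.5.

15.5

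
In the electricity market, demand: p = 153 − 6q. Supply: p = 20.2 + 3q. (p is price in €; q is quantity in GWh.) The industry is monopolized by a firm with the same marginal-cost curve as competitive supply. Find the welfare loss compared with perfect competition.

€156.76

Competitive equilibrium: 153 − 6q = 20.2 + 3q → q* = 14.75556, p* = 64.46667.
Marginal revenue: MR = 153 − 12q. Set MR = MC: 153 − 12q = 20.2 + 3q → q_m = 8.85333.
Price p_m = 153 − 6·8.85333 = 99.88002; MC(q_m) = 20.2 + 3·8.85333 = 46.75999.
Competitive q* = 14.75556, so Δq = 5.90223; wedge = 99.88002 − 46.75999 = 53.12003.
Deadweight loss = ½ × 5.90223 × 53.12003 = €156.76.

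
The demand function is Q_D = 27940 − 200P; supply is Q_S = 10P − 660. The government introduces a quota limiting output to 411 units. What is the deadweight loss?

In inverse form: demand P = 139.7 − 0.005Q, supply P = 66 + 0.1Q.
Competitive equilibrium: 139.7 − 0.005Q = 66 + 0.1Q → Q* = 701.9048, P* = 136.1905.
At Q = 411: demand price = 139.7 − 0.005·411 = 137.645; supply price = 66 + 0.1·411 = 107.1.
ΔQ = 701.9048 − 411 = 290.9048; wedge = 137.645 − 107.1 = 30.545.
Deadweight loss = ½ × 290.9048 × 30.545 = 4442.84.

4442.84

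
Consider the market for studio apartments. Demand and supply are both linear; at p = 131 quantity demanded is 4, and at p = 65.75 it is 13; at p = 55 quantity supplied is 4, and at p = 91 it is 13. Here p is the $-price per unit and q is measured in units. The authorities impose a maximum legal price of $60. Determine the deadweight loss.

$170.50

Demand slope = (65.75 − 131)/(13 − 4) = −7.25, so p = 160 − 7.25q.
Supply slope = (91 − 55)/(13 − 4) = 4, so p = 39 + 4q.
Competitive equilibrium: 160 − 7.25q = 39 + 4q → q* = 10.7556, p* = 82.0222.
At the ceiling p = 60, quantity supplied = (60 − 39)/4 = 5.25.
Willingness to pay at q' = 5.25: 160 − 7.25·5.25 = 121.9375.
Δq = 10.7556 − 5.25 = 5.5056; wedge = 121.9375 − 60 = 61.9375.
Welfare loss = ½ × 5.5056 × 61.9375 = $170.50.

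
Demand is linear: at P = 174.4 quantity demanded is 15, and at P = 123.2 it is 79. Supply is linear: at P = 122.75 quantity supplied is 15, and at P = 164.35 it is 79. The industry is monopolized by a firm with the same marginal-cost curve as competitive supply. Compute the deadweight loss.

Demand slope = (123.2 − 174.4)/(79 − 15) = −0.8, so P = 186.4 − 0.8Q.
Supply slope = (164.35 − 122.75)/(79 − 15) = 0.65, so P = 113 + 0.65Q.
Competitive equilibrium: 186.4 − 0.8Q = 113 + 0.65Q → Q* = 50.6207, P* = 145.9034.
Marginal revenue: MR = 186.4 − 1.6Q. Set MR = MC: 186.4 − 1.6Q = 113 + 0.65Q → Q_m = 32.6222.
Price P_m = 186.4 − 0.8·32.6222 = 160.3022; MC(Q_m) = 113 + 0.65·32.6222 = 134.2044.
Competitive Q* = 50.6207, so ΔQ = 17.9985; wedge = 160.3022 − 134.2044 = 26.0978.
Welfare loss = ½ × 17.9985 × 26.0978 = 234.86.

234.86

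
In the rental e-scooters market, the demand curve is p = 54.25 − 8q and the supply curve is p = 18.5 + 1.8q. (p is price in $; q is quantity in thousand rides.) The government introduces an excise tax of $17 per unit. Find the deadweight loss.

$14.74 thousand

Competitive equilibrium: 54.25 − 8q = 18.5 + 1.8q → q* = 3.648, p* = 25.0663.
With the tax, the buyer price exceeds the seller price by 17: (54.25 − 8q) − (18.5 + 1.8q) = 17 → q' = 1.9133.
Δq = 3.648 − 1.9133 = 1.7347; the wedge equals the tax, 17.
Deadweight loss = ½ × 1.7347 × 17 = $14.74 thousand.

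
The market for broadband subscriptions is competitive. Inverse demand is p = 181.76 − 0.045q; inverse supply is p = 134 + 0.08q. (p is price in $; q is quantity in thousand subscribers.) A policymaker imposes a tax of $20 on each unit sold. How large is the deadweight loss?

Competitive equilibrium: 181.76 − 0.045q = 134 + 0.08q → q* = 382.08, p* = 164.5664.
With the tax, the buyer price exceeds the seller price by 20: (181.76 − 0.045q) − (134 + 0.08q) = 20 → q' = 222.08.
Δq = 382.08 − 222.08 = 160; the wedge equals the tax, 20.
The triangle = ½ × 160 × 20 = $1600 thousand.

$1600 thousand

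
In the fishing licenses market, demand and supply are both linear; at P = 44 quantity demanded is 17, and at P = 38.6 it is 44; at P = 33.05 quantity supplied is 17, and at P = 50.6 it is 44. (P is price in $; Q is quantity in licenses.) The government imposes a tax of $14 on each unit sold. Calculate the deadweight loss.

Demand slope = (38.6 − 44)/(44 − 17) = −0.2, so P = 47.4 − 0.2Q.
Supply slope = (50.6 − 33.05)/(44 − 17) = 0.65, so P = 22 + 0.65Q.
Competitive equilibrium: 47.4 − 0.2Q = 22 + 0.65Q → Q* = 29.8824, P* = 41.4235.
With the tax, the buyer price exceeds the seller price by 14: (47.4 − 0.2Q) − (22 + 0.65Q) = 14 → Q' = 13.4118.
ΔQ = 29.8824 − 13.4118 = 16.4706; the wedge equals the tax, 14.
The triangle = ½ × 16.4706 × 14 = $115.29.

$115.29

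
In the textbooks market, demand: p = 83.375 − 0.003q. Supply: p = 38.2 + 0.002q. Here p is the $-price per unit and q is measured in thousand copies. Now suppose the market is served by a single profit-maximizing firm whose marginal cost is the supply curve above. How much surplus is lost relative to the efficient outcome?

$28698.48 thousand

Competitive equilibrium: 83.375 − 0.003q = 38.2 + 0.002q → q* = 9035, p* = 56.27.
Marginal revenue: MR = 83.375 − 0.006q. Set MR = MC: 83.375 − 0.006q = 38.2 + 0.002q → q_m = 5646.875.
Price p_m = 83.375 − 0.003·5646.875 = 66.434375; MC(q_m) = 38.2 + 0.002·5646.875 = 49.49375.
Competitive q* = 9035, so Δq = 3388.125; wedge = 66.434375 − 49.49375 = 16.940625.
Welfare loss = ½ × 3388.125 × 16.940625 = $28698.48 thousand.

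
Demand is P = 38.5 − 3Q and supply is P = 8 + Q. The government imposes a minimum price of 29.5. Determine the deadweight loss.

42.78

Competitive equilibrium: 38.5 − 3Q = 8 + Q → Q* = 7.625, P* = 15.625.
At the floor P = 29.5, quantity demanded = (38.5 − 29.5)/3 = 3.
Sellers' marginal cost at Q' = 3: 8 + 1·3 = 11.
ΔQ = 7.625 − 3 = 4.625; wedge = 29.5 − 11 = 18.5.
DWL = ½ × 4.625 × 18.5 = 42.78.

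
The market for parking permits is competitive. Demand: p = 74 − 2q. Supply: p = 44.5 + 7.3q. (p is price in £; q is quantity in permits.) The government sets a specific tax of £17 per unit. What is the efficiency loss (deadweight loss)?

£15.54

Competitive equilibrium: 74 − 2q = 44.5 + 7.3q → q* = 3.172, p* = 67.6559.
With the tax, the buyer price exceeds the seller price by 17: (74 − 2q) − (44.5 + 7.3q) = 17 → q' = 1.3441.
Δq = 3.172 − 1.3441 = 1.8279; the wedge equals the tax, 17.
Welfare loss = ½ × 1.8279 × 17 = £15.54.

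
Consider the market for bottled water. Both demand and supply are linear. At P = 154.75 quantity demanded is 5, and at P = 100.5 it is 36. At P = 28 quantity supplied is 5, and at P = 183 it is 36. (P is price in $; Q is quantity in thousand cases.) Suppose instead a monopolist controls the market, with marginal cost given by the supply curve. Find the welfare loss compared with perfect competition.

Demand slope = (100.5 − 154.75)/(36 − 5) = −1.75, so P = 163.5 − 1.75Q.
Supply slope = (183 − 28)/(36 − 5) = 5, so P = 3 + 5Q.
Competitive equilibrium: 163.5 − 1.75Q = 3 + 5Q → Q* = 23.7778, P* = 121.8889.
Marginal revenue: MR = 163.5 − 3.5Q. Set MR = MC: 163.5 − 3.5Q = 3 + 5Q → Q_m = 18.8824.
Price P_m = 163.5 − 1.75·18.8824 = 130.4558; MC(Q_m) = 3 + 5·18.8824 = 97.412.
Competitive Q* = 23.7778, so ΔQ = 4.8954; wedge = 130.4558 − 97.412 = 33.0438.
The triangle = ½ × 4.8954 × 33.0438 = $80.88 thousand.

$80.88 thousand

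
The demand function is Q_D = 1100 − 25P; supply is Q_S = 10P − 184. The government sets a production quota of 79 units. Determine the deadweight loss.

In inverse form: demand P = 44 − 0.04Q, supply P = 18.4 + 0.1Q.
Competitive equilibrium: 44 − 0.04Q = 18.4 + 0.1Q → Q* = 182.8571, P* = 36.6857.
At Q = 79: demand price = 44 − 0.04·79 = 40.84; supply price = 18.4 + 0.1·79 = 26.3.
ΔQ = 182.8571 − 79 = 103.8571; wedge = 40.84 − 26.3 = 14.54.
DWL = ½ × 103.8571 × 14.54 = 755.04.

755.04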